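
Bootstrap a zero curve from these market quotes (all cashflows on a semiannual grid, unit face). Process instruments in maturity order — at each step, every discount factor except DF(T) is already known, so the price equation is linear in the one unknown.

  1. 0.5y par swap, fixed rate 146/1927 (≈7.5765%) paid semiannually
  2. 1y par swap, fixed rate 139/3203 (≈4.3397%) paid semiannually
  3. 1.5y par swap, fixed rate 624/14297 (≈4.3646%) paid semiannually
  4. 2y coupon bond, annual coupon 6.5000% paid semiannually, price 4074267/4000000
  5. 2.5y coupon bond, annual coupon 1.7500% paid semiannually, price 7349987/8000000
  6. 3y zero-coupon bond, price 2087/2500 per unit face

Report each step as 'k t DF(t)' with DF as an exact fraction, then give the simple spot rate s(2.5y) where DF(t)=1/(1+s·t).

step 1 [0.5y] swap r/2=73/1927: DF=(1 − 73/1927·(0))/(1+73/1927) = 1927/2000 ≈ 0.963500
step 2 [1y] swap r/2=139/6406: DF=(1 − 139/6406·(0.963500))/(1+139/6406) = 9583/10000 ≈ 0.958300
step 3 [1.5y] swap r/2=312/14297: DF=(1 − 312/14297·(0.963500+0.958300))/(1+312/14297) = 586/625 ≈ 0.937600
step 4 [2y] bond c/2=13/400: DF=(4074267/4000000 − 13/400·(0.963500+0.958300+0.937600))/(1+13/400) = 1793/2000 ≈ 0.896500
step 5 [2.5y] bond c/2=7/800: DF=(7349987/8000000 − 7/800·(0.963500+0.958300+0.937600+0.896500))/(1+7/800) = 4391/5000 ≈ 0.878200
step 6 [3y] zero: DF = P = 2087/2500 ≈ 0.834800

1 1/2 1927/2000
2 1 9583/10000
3 3/2 586/625
4 2 1793/2000
5 5/2 4391/5000
6 3 2087/2500
s(2.5y) = (1/(4391/5000) − 1)/(5/2) = 1218/21955 ≈ 5.5477%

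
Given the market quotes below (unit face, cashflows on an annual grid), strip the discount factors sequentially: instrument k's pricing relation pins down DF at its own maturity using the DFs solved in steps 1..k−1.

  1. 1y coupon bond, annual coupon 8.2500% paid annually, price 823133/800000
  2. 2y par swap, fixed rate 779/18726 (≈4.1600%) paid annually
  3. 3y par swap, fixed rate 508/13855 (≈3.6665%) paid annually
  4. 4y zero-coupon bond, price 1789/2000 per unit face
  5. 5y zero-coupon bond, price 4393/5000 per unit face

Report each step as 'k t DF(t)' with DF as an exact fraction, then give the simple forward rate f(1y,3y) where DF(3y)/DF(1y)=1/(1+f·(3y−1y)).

1 1 1901/2000
2 2 9221/10000
3 3 1123/1250
4 4 1789/2000
5 5 4393/5000
f(1y,3y) = ((1901/2000)/(1123/1250) − 1)/(2) = 521/17968 ≈ 2.8996%

step 1 [1y] bond c/1=33/400: DF=(823133/800000 − 33/400·(0))/(1+33/400) = 1901/2000 ≈ 0.950500
step 2 [2y] swap r/1=779/18726: DF=(1 − 779/18726·(0.950500))/(1+779/18726) = 9221/10000 ≈ 0.922100
step 3 [3y] swap r/1=508/13855: DF=(1 − 508/13855·(0.950500+0.922100))/(1+508/13855) = 1123/1250 ≈ 0.898400
step 4 [4y] zero: DF = P = 1789/2000 ≈ 0.894500
step 5 [5y] zero: DF = P = 4393/5000 ≈ 0.878600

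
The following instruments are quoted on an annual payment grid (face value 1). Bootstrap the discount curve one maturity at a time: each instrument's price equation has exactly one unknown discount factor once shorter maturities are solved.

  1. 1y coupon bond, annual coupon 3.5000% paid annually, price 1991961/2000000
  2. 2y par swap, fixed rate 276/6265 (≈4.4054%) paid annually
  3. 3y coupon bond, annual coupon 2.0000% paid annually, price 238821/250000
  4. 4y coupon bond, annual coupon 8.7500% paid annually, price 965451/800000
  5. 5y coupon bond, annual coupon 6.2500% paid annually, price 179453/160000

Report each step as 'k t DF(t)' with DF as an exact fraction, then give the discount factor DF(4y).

1 1 9623/10000
2 2 2293/2500
3 3 8997/10000
4 4 8861/10000
5 5 21/25
DF(4y) = 8861/10000 ≈ 0.886100

step 1 [1y] bond c/1=7/200: DF=(1991961/2000000 − 7/200·(0))/(1+7/200) = 9623/10000 ≈ 0.962300
step 2 [2y] swap r/1=276/6265: DF=(1 − 276/6265·(0.962300))/(1+276/6265) = 2293/2500 ≈ 0.917200
step 3 [3y] bond c/1=1/50: DF=(238821/250000 − 1/50·(0.962300+0.917200))/(1+1/50) = 8997/10000 ≈ 0.899700
step 4 [4y] bond c/1=7/80: DF=(965451/800000 − 7/80·(0.962300+0.917200+0.899700))/(1+7/80) = 8861/10000 ≈ 0.886100
step 5 [5y] bond c/1=1/16: DF=(179453/160000 − 1/16·(0.962300+0.917200+0.899700+0.886100))/(1+1/16) = 21/25 ≈ 0.840000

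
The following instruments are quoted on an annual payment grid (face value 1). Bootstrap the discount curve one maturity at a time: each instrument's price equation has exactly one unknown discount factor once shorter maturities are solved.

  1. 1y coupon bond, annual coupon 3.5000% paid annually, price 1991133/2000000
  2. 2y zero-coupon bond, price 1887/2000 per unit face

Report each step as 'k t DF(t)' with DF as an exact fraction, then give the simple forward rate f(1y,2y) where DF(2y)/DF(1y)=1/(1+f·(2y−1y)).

step 1 [1y] bond c/1=7/200: DF=(1991133/2000000 − 7/200·(0))/(1+7/200) = 9619/10000 ≈ 0.961900
step 2 [2y] zero: DF = P = 1887/2000 ≈ 0.943500

1 1 9619/10000
2 2 1887/2000
f(1y,2y) = ((9619/10000)/(1887/2000) − 1)/(1) = 184/9435 ≈ 1.9502%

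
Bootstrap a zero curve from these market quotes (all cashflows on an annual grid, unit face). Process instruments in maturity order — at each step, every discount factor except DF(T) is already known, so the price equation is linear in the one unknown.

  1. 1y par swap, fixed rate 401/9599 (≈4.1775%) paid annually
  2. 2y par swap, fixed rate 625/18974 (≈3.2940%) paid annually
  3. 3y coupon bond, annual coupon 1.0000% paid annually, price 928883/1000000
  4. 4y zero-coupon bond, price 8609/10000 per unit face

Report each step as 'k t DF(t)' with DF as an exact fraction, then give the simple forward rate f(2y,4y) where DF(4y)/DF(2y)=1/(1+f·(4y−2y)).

1 1 9599/10000
2 2 15/16
3 3 9009/10000
4 4 8609/10000
f(2y,4y) = ((15/16)/(8609/10000) − 1)/(2) = 383/8609 ≈ 4.4488%

step 1 [1y] swap r/1=401/9599: DF=(1 − 401/9599·(0))/(1+401/9599) = 9599/10000 ≈ 0.959900
step 2 [2y] swap r/1=625/18974: DF=(1 − 625/18974·(0.959900))/(1+625/18974) = 15/16 ≈ 0.937500
step 3 [3y] bond c/1=1/100: DF=(928883/1000000 − 1/100·(0.959900+0.937500))/(1+1/100) = 9009/10000 ≈ 0.900900
step 4 [4y] zero: DF = P = 8609/10000 ≈ 0.860900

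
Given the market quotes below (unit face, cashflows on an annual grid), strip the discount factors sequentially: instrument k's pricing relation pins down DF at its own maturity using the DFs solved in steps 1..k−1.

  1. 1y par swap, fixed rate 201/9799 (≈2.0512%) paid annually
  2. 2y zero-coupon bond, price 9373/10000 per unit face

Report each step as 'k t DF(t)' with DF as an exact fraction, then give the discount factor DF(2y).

1 1 9799/10000
2 2 9373/10000
DF(2y) = 9373/10000 ≈ 0.937300

step 1 [1y] swap r/1=201/9799: DF=(1 − 201/9799·(0))/(1+201/9799) = 9799/10000 ≈ 0.979900
step 2 [2y] zero: DF = P = 9373/10000 ≈ 0.937300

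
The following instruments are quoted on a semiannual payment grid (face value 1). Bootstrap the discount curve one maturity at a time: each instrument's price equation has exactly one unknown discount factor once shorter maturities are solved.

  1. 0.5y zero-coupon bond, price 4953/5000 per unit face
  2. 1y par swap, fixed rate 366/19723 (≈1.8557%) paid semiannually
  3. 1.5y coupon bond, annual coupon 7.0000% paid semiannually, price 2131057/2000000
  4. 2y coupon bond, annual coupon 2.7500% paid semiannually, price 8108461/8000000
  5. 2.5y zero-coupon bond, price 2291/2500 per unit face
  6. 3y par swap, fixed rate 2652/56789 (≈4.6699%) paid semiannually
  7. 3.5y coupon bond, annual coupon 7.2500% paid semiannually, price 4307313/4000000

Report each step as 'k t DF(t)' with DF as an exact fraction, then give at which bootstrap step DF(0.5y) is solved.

step 1 [0.5y] zero: DF = P = 4953/5000 ≈ 0.990600
step 2 [1y] swap r/2=183/19723: DF=(1 − 183/19723·(0.990600))/(1+183/19723) = 9817/10000 ≈ 0.981700
step 3 [1.5y] bond c/2=7/200: DF=(2131057/2000000 − 7/200·(0.990600+0.981700))/(1+7/200) = 2407/2500 ≈ 0.962800
step 4 [2y] bond c/2=11/800: DF=(8108461/8000000 − 11/800·(0.990600+0.981700+0.962800))/(1+11/800) = 24/25 ≈ 0.960000
step 5 [2.5y] zero: DF = P = 2291/2500 ≈ 0.916400
step 6 [3y] swap r/2=1326/56789: DF=(1 − 1326/56789·(0.990600+0.981700+0.962800+0.960000+0.916400))/(1+1326/56789) = 4337/5000 ≈ 0.867400
step 7 [3.5y] bond c/2=29/800: DF=(4307313/4000000 − 29/800·(0.990600+0.981700+0.962800+0.960000+0.916400+0.867400))/(1+29/800) = 1681/2000 ≈ 0.840500

1 1/2 4953/5000
2 1 9817/10000
3 3/2 2407/2500
4 2 24/25
5 5/2 2291/2500
6 3 4337/5000
7 7/2 1681/2000
DF(0.5y) is solved at step 1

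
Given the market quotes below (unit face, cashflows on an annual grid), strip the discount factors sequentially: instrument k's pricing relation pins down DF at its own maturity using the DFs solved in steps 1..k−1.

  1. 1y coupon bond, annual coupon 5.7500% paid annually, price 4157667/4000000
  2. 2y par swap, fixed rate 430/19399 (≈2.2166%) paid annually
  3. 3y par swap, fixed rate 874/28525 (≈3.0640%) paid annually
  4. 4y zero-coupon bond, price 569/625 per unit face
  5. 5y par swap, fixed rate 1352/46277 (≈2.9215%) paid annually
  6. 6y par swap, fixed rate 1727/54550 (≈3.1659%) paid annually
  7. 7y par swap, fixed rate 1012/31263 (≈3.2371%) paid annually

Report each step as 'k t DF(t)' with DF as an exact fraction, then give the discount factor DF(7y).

1 1 9829/10000
2 2 957/1000
3 3 4563/5000
4 4 569/625
5 5 1081/1250
6 6 8273/10000
7 7 997/1250
DF(7y) = 997/1250 ≈ 0.797600

step 1 [1y] bond c/1=23/400: DF=(4157667/4000000 − 23/400·(0))/(1+23/400) = 9829/10000 ≈ 0.982900
step 2 [2y] swap r/1=430/19399: DF=(1 − 430/19399·(0.982900))/(1+430/19399) = 957/1000 ≈ 0.957000
step 3 [3y] swap r/1=874/28525: DF=(1 − 874/28525·(0.982900+0.957000))/(1+874/28525) = 4563/5000 ≈ 0.912600
step 4 [4y] zero: DF = P = 569/625 ≈ 0.910400
step 5 [5y] swap r/1=1352/46277: DF=(1 − 1352/46277·(0.982900+0.957000+0.912600+0.910400))/(1+1352/46277) = 1081/1250 ≈ 0.864800
step 6 [6y] swap r/1=1727/54550: DF=(1 − 1727/54550·(0.982900+0.957000+0.912600+0.910400+0.864800))/(1+1727/54550) = 8273/10000 ≈ 0.827300
step 7 [7y] swap r/1=1012/31263: DF=(1 − 1012/31263·(0.982900+0.957000+0.912600+0.910400+0.864800+0.827300))/(1+1012/31263) = 997/1250 ≈ 0.797600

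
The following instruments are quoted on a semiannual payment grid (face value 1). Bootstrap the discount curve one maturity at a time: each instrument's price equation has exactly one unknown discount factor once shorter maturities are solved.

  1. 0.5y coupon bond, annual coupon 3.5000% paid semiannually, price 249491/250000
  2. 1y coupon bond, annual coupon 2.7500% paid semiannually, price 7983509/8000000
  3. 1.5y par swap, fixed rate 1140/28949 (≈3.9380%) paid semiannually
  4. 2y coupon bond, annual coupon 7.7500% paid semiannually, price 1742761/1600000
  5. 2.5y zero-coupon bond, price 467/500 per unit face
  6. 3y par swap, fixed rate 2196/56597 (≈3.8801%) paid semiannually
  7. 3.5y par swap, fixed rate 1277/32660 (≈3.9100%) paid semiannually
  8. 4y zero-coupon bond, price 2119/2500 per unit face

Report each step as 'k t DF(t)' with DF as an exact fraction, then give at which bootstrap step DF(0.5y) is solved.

1 1/2 613/625
2 1 9711/10000
3 3/2 943/1000
4 2 4703/5000
5 5/2 467/500
6 3 4451/5000
7 7/2 8723/10000
8 4 2119/2500
DF(0.5y) is solved at step 1

step 1 [0.5y] bond c/2=7/400: DF=(249491/250000 − 7/400·(0))/(1+7/400) = 613/625 ≈ 0.980800
step 2 [1y] bond c/2=11/800: DF=(7983509/8000000 − 11/800·(0.980800))/(1+11/800) = 9711/10000 ≈ 0.971100
step 3 [1.5y] swap r/2=570/28949: DF=(1 − 570/28949·(0.980800+0.971100))/(1+570/28949) = 943/1000 ≈ 0.943000
step 4 [2y] bond c/2=31/800: DF=(1742761/1600000 − 31/800·(0.980800+0.971100+0.943000))/(1+31/800) = 4703/5000 ≈ 0.940600
step 5 [2.5y] zero: DF = P = 467/500 ≈ 0.934000
step 6 [3y] swap r/2=1098/56597: DF=(1 − 1098/56597·(0.980800+0.971100+0.943000+0.940600+0.934000))/(1+1098/56597) = 4451/5000 ≈ 0.890200
step 7 [3.5y] swap r/2=1277/65320: DF=(1 − 1277/65320·(0.980800+0.971100+0.943000+0.940600+0.934000+0.890200))/(1+1277/65320) = 8723/10000 ≈ 0.872300
step 8 [4y] zero: DF = P = 2119/2500 ≈ 0.847600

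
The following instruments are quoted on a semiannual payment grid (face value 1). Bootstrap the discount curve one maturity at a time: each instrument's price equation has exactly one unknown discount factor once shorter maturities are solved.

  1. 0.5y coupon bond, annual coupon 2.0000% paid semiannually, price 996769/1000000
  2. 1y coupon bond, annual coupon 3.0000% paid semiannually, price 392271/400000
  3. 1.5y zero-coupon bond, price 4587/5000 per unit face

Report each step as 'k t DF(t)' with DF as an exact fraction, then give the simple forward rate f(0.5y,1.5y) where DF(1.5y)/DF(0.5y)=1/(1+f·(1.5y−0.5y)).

1 1/2 9869/10000
2 1 2379/2500
3 3/2 4587/5000
f(0.5y,1.5y) = ((9869/10000)/(4587/5000) − 1)/(1) = 5/66 ≈ 7.5758%

step 1 [0.5y] bond c/2=1/100: DF=(996769/1000000 − 1/100·(0))/(1+1/100) = 9869/10000 ≈ 0.986900
step 2 [1y] bond c/2=3/200: DF=(392271/400000 − 3/200·(0.986900))/(1+3/200) = 2379/2500 ≈ 0.951600
step 3 [1.5y] zero: DF = P = 4587/5000 ≈ 0.917400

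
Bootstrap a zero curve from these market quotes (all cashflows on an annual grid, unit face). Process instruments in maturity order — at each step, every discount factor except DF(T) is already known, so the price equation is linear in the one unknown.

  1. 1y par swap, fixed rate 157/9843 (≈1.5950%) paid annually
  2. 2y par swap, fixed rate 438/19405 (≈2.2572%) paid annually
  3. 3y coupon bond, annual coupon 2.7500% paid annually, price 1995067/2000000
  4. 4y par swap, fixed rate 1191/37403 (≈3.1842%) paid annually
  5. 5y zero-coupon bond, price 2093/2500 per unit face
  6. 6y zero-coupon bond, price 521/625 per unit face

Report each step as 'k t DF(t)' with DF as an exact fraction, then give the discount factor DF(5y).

step 1 [1y] swap r/1=157/9843: DF=(1 − 157/9843·(0))/(1+157/9843) = 9843/10000 ≈ 0.984300
step 2 [2y] swap r/1=438/19405: DF=(1 − 438/19405·(0.984300))/(1+438/19405) = 4781/5000 ≈ 0.956200
step 3 [3y] bond c/1=11/400: DF=(1995067/2000000 − 11/400·(0.984300+0.956200))/(1+11/400) = 9189/10000 ≈ 0.918900
step 4 [4y] swap r/1=1191/37403: DF=(1 − 1191/37403·(0.984300+0.956200+0.918900))/(1+1191/37403) = 8809/10000 ≈ 0.880900
step 5 [5y] zero: DF = P = 2093/2500 ≈ 0.837200
step 6 [6y] zero: DF = P = 521/625 ≈ 0.833600

1 1 9843/10000
2 2 4781/5000
3 3 9189/10000
4 4 8809/10000
5 5 2093/2500
6 6 521/625
DF(5y) = 2093/2500 ≈ 0.837200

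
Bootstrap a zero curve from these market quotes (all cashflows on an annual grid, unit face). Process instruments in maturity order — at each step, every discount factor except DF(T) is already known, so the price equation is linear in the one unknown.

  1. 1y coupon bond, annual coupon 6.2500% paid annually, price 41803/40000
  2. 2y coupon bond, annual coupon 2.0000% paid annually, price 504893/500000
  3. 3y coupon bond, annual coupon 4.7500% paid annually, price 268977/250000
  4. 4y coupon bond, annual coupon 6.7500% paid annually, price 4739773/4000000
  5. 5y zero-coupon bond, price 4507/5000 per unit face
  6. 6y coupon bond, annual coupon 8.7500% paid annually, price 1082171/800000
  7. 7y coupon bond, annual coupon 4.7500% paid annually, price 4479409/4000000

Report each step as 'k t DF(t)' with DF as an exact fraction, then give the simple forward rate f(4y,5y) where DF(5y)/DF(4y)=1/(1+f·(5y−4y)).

1 1 2459/2500
2 2 9707/10000
3 3 1877/2000
4 4 9271/10000
5 5 4507/5000
6 6 108/125
7 7 4079/5000
f(4y,5y) = ((9271/10000)/(4507/5000) − 1)/(1) = 257/9014 ≈ 2.8511%

step 1 [1y] bond c/1=1/16: DF=(41803/40000 − 1/16·(0))/(1+1/16) = 2459/2500 ≈ 0.983600
step 2 [2y] bond c/1=1/50: DF=(504893/500000 − 1/50·(0.983600))/(1+1/50) = 9707/10000 ≈ 0.970700
step 3 [3y] bond c/1=19/400: DF=(268977/250000 − 19/400·(0.983600+0.970700))/(1+19/400) = 1877/2000 ≈ 0.938500
step 4 [4y] bond c/1=27/400: DF=(4739773/4000000 − 27/400·(0.983600+0.970700+0.938500))/(1+27/400) = 9271/10000 ≈ 0.927100
step 5 [5y] zero: DF = P = 4507/5000 ≈ 0.901400
step 6 [6y] bond c/1=7/80: DF=(1082171/800000 − 7/80·(0.983600+0.970700+0.938500+0.927100+0.901400))/(1+7/80) = 108/125 ≈ 0.864000
step 7 [7y] bond c/1=19/400: DF=(4479409/4000000 − 19/400·(0.983600+0.970700+0.938500+0.927100+0.901400+0.864000))/(1+19/400) = 4079/5000 ≈ 0.815800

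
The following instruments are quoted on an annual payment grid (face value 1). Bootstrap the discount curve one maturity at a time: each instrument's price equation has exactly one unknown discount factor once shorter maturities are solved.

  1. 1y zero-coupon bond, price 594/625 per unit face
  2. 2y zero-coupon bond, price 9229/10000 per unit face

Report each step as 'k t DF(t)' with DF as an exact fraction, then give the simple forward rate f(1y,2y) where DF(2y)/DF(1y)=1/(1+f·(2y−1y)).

step 1 [1y] zero: DF = P = 594/625 ≈ 0.950400
step 2 [2y] zero: DF = P = 9229/10000 ≈ 0.922900

1 1 594/625
2 2 9229/10000
f(1y,2y) = ((594/625)/(9229/10000) − 1)/(1) = 25/839 ≈ 2.9797%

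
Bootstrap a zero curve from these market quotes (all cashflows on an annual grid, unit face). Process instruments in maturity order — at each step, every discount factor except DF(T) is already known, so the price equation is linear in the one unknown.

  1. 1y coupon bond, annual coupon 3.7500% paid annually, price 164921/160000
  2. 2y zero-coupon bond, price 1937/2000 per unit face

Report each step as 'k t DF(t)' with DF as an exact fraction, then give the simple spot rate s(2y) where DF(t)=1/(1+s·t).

step 1 [1y] bond c/1=3/80: DF=(164921/160000 − 3/80·(0))/(1+3/80) = 1987/2000 ≈ 0.993500
step 2 [2y] zero: DF = P = 1937/2000 ≈ 0.968500

1 1 1987/2000
2 2 1937/2000
s(2y) = (1/(1937/2000) − 1)/(2) = 63/3874 ≈ 1.6262%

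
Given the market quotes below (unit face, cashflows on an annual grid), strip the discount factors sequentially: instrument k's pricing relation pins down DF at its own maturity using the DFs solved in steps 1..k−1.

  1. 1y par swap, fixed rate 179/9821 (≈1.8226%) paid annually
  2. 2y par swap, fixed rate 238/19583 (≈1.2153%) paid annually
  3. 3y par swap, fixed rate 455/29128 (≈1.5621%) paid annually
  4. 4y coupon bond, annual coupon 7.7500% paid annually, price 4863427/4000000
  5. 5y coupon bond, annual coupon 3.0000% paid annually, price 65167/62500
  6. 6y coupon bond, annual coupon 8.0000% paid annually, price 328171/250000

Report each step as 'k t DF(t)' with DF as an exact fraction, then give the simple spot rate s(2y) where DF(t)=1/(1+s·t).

step 1 [1y] swap r/1=179/9821: DF=(1 − 179/9821·(0))/(1+179/9821) = 9821/10000 ≈ 0.982100
step 2 [2y] swap r/1=238/19583: DF=(1 − 238/19583·(0.982100))/(1+238/19583) = 4881/5000 ≈ 0.976200
step 3 [3y] swap r/1=455/29128: DF=(1 − 455/29128·(0.982100+0.976200))/(1+455/29128) = 1909/2000 ≈ 0.954500
step 4 [4y] bond c/1=31/400: DF=(4863427/4000000 − 31/400·(0.982100+0.976200+0.954500))/(1+31/400) = 9189/10000 ≈ 0.918900
step 5 [5y] bond c/1=3/100: DF=(65167/62500 − 3/100·(0.982100+0.976200+0.954500+0.918900))/(1+3/100) = 9007/10000 ≈ 0.900700
step 6 [6y] bond c/1=2/25: DF=(328171/250000 − 2/25·(0.982100+0.976200+0.954500+0.918900+0.900700))/(1+2/25) = 8649/10000 ≈ 0.864900

1 1 9821/10000
2 2 4881/5000
3 3 1909/2000
4 4 9189/10000
5 5 9007/10000
6 6 8649/10000
s(2y) = (1/(4881/5000) − 1)/(2) = 119/9762 ≈ 1.2190%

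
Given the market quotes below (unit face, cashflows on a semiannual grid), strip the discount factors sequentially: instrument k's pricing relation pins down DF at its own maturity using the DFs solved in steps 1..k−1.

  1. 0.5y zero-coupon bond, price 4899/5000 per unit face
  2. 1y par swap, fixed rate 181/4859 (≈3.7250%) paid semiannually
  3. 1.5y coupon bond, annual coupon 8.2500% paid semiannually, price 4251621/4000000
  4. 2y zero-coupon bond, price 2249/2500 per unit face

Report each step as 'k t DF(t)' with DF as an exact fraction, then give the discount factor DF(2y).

1 1/2 4899/5000
2 1 4819/5000
3 3/2 4719/5000
4 2 2249/2500
DF(2y) = 2249/2500 ≈ 0.899600

step 1 [0.5y] zero: DF = P = 4899/5000 ≈ 0.979800
step 2 [1y] swap r/2=181/9718: DF=(1 − 181/9718·(0.979800))/(1+181/9718) = 4819/5000 ≈ 0.963800
step 3 [1.5y] bond c/2=33/800: DF=(4251621/4000000 − 33/800·(0.979800+0.963800))/(1+33/800) = 4719/5000 ≈ 0.943800
step 4 [2y] zero: DF = P = 2249/2500 ≈ 0.899600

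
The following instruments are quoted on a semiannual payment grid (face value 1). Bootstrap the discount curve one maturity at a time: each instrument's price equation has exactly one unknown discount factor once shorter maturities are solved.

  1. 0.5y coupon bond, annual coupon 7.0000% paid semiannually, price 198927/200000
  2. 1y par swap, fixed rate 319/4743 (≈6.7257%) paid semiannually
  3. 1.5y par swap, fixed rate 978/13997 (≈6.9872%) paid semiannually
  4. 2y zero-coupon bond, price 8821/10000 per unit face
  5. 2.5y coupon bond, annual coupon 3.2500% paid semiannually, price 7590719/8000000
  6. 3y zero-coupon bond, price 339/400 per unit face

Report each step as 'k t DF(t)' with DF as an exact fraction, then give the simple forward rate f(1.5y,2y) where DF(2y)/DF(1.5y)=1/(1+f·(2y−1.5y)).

step 1 [0.5y] bond c/2=7/200: DF=(198927/200000 − 7/200·(0))/(1+7/200) = 961/1000 ≈ 0.961000
step 2 [1y] swap r/2=319/9486: DF=(1 − 319/9486·(0.961000))/(1+319/9486) = 4681/5000 ≈ 0.936200
step 3 [1.5y] swap r/2=489/13997: DF=(1 − 489/13997·(0.961000+0.936200))/(1+489/13997) = 4511/5000 ≈ 0.902200
step 4 [2y] zero: DF = P = 8821/10000 ≈ 0.882100
step 5 [2.5y] bond c/2=13/800: DF=(7590719/8000000 − 13/800·(0.961000+0.936200+0.902200+0.882100))/(1+13/800) = 2187/2500 ≈ 0.874800
step 6 [3y] zero: DF = P = 339/400 ≈ 0.847500

1 1/2 961/1000
2 1 4681/5000
3 3/2 4511/5000
4 2 8821/10000
5 5/2 2187/2500
6 3 339/400
f(1.5y,2y) = ((4511/5000)/(8821/10000) − 1)/(1/2) = 402/8821 ≈ 4.5573%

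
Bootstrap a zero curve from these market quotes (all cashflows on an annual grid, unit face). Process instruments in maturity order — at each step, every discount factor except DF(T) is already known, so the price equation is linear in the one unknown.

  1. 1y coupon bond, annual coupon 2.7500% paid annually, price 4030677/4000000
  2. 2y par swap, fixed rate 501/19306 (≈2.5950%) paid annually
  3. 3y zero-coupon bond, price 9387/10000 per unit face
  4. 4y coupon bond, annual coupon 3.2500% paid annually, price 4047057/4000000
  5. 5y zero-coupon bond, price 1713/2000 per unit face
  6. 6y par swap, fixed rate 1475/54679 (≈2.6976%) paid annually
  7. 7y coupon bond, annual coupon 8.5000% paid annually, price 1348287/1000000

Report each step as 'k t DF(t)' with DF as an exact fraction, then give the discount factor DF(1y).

1 1 9807/10000
2 2 9499/10000
3 3 9387/10000
4 4 556/625
5 5 1713/2000
6 6 341/400
7 7 8143/10000
DF(1y) = 9807/10000 ≈ 0.980700

step 1 [1y] bond c/1=11/400: DF=(4030677/4000000 − 11/400·(0))/(1+11/400) = 9807/10000 ≈ 0.980700
step 2 [2y] swap r/1=501/19306: DF=(1 − 501/19306·(0.980700))/(1+501/19306) = 9499/10000 ≈ 0.949900
step 3 [3y] zero: DF = P = 9387/10000 ≈ 0.938700
step 4 [4y] bond c/1=13/400: DF=(4047057/4000000 − 13/400·(0.980700+0.949900+0.938700))/(1+13/400) = 556/625 ≈ 0.889600
step 5 [5y] zero: DF = P = 1713/2000 ≈ 0.856500
step 6 [6y] swap r/1=1475/54679: DF=(1 − 1475/54679·(0.980700+0.949900+0.938700+0.889600+0.856500))/(1+1475/54679) = 341/400 ≈ 0.852500
step 7 [7y] bond c/1=17/200: DF=(1348287/1000000 − 17/200·(0.980700+0.949900+0.938700+0.889600+0.856500+0.852500))/(1+17/200) = 8143/10000 ≈ 0.814300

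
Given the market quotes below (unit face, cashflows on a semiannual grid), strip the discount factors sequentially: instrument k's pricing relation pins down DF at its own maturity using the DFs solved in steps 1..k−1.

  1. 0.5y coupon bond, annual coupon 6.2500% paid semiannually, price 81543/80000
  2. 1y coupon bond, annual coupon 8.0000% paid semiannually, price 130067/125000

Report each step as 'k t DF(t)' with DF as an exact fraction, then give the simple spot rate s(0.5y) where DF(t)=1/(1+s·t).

step 1 [0.5y] bond c/2=1/32: DF=(81543/80000 − 1/32·(0))/(1+1/32) = 2471/2500 ≈ 0.988400
step 2 [1y] bond c/2=1/25: DF=(130067/125000 − 1/25·(0.988400))/(1+1/25) = 77/80 ≈ 0.962500

1 1/2 2471/2500
2 1 77/80
s(0.5y) = (1/(2471/2500) − 1)/(1/2) = 58/2471 ≈ 2.3472%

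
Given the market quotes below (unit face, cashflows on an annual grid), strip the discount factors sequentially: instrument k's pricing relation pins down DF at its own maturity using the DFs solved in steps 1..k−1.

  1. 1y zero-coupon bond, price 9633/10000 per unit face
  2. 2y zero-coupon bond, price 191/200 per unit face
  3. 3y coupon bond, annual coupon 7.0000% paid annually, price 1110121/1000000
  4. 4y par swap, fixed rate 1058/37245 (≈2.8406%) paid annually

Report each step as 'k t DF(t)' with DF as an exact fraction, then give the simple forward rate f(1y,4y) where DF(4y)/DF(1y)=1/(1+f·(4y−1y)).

step 1 [1y] zero: DF = P = 9633/10000 ≈ 0.963300
step 2 [2y] zero: DF = P = 191/200 ≈ 0.955000
step 3 [3y] bond c/1=7/100: DF=(1110121/1000000 − 7/100·(0.963300+0.955000))/(1+7/100) = 114/125 ≈ 0.912000
step 4 [4y] swap r/1=1058/37245: DF=(1 − 1058/37245·(0.963300+0.955000+0.912000))/(1+1058/37245) = 4471/5000 ≈ 0.894200

1 1 9633/10000
2 2 191/200
3 3 114/125
4 4 4471/5000
f(1y,4y) = ((9633/10000)/(4471/5000) − 1)/(3) = 691/26826 ≈ 2.5759%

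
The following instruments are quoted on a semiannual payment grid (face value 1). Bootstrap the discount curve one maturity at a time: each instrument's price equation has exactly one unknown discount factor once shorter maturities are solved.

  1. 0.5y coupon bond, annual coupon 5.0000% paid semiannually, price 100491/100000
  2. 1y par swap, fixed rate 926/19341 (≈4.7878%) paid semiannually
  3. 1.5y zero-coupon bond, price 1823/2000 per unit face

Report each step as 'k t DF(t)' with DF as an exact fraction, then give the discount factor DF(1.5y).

1 1/2 2451/2500
2 1 9537/10000
3 3/2 1823/2000
DF(1.5y) = 1823/2000 ≈ 0.911500

step 1 [0.5y] bond c/2=1/40: DF=(100491/100000 − 1/40·(0))/(1+1/40) = 2451/2500 ≈ 0.980400
step 2 [1y] swap r/2=463/19341: DF=(1 − 463/19341·(0.980400))/(1+463/19341) = 9537/10000 ≈ 0.953700
step 3 [1.5y] zero: DF = P = 1823/2000 ≈ 0.911500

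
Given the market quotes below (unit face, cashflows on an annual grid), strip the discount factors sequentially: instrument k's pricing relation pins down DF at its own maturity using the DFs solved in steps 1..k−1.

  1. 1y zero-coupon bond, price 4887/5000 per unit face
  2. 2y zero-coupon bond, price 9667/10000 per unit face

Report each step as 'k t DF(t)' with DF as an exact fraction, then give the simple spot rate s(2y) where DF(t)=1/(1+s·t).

step 1 [1y] zero: DF = P = 4887/5000 ≈ 0.977400
step 2 [2y] zero: DF = P = 9667/10000 ≈ 0.966700

1 1 4887/5000
2 2 9667/10000
s(2y) = (1/(9667/10000) − 1)/(2) = 333/19334 ≈ 1.7224%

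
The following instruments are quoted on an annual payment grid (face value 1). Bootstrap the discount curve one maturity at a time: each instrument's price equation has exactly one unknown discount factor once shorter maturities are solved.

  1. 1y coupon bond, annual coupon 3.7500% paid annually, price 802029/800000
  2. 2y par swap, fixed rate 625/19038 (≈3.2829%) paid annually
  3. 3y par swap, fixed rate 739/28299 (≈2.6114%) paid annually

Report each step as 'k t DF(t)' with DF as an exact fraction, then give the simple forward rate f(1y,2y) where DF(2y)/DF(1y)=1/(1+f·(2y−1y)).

1 1 9663/10000
2 2 15/16
3 3 9261/10000
f(1y,2y) = ((9663/10000)/(15/16) − 1)/(1) = 96/3125 ≈ 3.0720%

step 1 [1y] bond c/1=3/80: DF=(802029/800000 − 3/80·(0))/(1+3/80) = 9663/10000 ≈ 0.966300
step 2 [2y] swap r/1=625/19038: DF=(1 − 625/19038·(0.966300))/(1+625/19038) = 15/16 ≈ 0.937500
step 3 [3y] swap r/1=739/28299: DF=(1 − 739/28299·(0.966300+0.937500))/(1+739/28299) = 9261/10000 ≈ 0.926100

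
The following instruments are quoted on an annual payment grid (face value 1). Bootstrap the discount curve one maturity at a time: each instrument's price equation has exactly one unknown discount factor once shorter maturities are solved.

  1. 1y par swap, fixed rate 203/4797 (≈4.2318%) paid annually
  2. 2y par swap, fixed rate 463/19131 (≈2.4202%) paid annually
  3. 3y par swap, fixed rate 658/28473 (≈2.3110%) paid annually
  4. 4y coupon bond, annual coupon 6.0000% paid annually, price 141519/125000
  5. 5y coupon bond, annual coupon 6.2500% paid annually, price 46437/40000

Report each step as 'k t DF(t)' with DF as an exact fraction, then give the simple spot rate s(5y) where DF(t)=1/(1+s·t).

1 1 4797/5000
2 2 9537/10000
3 3 4671/5000
4 4 9069/10000
5 5 4359/5000
s(5y) = (1/(4359/5000) − 1)/(5) = 641/21795 ≈ 2.9410%

step 1 [1y] swap r/1=203/4797: DF=(1 − 203/4797·(0))/(1+203/4797) = 4797/5000 ≈ 0.959400
step 2 [2y] swap r/1=463/19131: DF=(1 − 463/19131·(0.959400))/(1+463/19131) = 9537/10000 ≈ 0.953700
step 3 [3y] swap r/1=658/28473: DF=(1 − 658/28473·(0.959400+0.953700))/(1+658/28473) = 4671/5000 ≈ 0.934200
step 4 [4y] bond c/1=3/50: DF=(141519/125000 − 3/50·(0.959400+0.953700+0.934200))/(1+3/50) = 9069/10000 ≈ 0.906900
step 5 [5y] bond c/1=1/16: DF=(46437/40000 − 1/16·(0.959400+0.953700+0.934200+0.906900))/(1+1/16) = 4359/5000 ≈ 0.871800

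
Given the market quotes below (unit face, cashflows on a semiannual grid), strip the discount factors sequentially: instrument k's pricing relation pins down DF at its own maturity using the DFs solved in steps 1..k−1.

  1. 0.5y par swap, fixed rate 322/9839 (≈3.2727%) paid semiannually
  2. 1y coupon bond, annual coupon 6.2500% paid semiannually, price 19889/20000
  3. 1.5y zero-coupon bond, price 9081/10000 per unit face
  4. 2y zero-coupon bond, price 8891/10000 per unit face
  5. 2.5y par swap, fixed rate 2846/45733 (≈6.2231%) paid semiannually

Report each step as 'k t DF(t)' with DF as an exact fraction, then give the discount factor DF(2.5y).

1 1/2 9839/10000
2 1 1869/2000
3 3/2 9081/10000
4 2 8891/10000
5 5/2 8577/10000
DF(2.5y) = 8577/10000 ≈ 0.857700

step 1 [0.5y] swap r/2=161/9839: DF=(1 − 161/9839·(0))/(1+161/9839) = 9839/10000 ≈ 0.983900
step 2 [1y] bond c/2=1/32: DF=(19889/20000 − 1/32·(0.983900))/(1+1/32) = 1869/2000 ≈ 0.934500
step 3 [1.5y] zero: DF = P = 9081/10000 ≈ 0.908100
step 4 [2y] zero: DF = P = 8891/10000 ≈ 0.889100
step 5 [2.5y] swap r/2=1423/45733: DF=(1 − 1423/45733·(0.983900+0.934500+0.908100+0.889100))/(1+1423/45733) = 8577/10000 ≈ 0.857700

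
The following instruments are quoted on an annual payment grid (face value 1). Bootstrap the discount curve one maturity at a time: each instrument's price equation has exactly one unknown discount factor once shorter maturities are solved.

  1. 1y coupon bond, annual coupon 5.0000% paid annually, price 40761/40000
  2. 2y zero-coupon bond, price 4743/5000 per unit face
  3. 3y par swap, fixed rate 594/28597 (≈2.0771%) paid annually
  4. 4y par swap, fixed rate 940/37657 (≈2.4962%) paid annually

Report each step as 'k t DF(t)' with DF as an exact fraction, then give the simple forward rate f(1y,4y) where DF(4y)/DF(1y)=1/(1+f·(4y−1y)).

1 1 1941/2000
2 2 4743/5000
3 3 4703/5000
4 4 453/500
f(1y,4y) = ((1941/2000)/(453/500) − 1)/(3) = 43/1812 ≈ 2.3731%

step 1 [1y] bond c/1=1/20: DF=(40761/40000 − 1/20·(0))/(1+1/20) = 1941/2000 ≈ 0.970500
step 2 [2y] zero: DF = P = 4743/5000 ≈ 0.948600
step 3 [3y] swap r/1=594/28597: DF=(1 − 594/28597·(0.970500+0.948600))/(1+594/28597) = 4703/5000 ≈ 0.940600
step 4 [4y] swap r/1=940/37657: DF=(1 − 940/37657·(0.970500+0.948600+0.940600))/(1+940/37657) = 453/500 ≈ 0.906000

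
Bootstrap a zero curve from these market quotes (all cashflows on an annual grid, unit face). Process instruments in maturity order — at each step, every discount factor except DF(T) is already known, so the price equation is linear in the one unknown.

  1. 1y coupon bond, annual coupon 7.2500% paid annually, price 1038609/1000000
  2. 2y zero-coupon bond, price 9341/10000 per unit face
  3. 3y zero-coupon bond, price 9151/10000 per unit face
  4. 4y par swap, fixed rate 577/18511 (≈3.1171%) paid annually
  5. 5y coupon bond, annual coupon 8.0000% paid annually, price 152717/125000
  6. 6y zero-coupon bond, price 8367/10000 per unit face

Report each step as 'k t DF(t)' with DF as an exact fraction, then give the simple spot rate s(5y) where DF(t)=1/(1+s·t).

step 1 [1y] bond c/1=29/400: DF=(1038609/1000000 − 29/400·(0))/(1+29/400) = 2421/2500 ≈ 0.968400
step 2 [2y] zero: DF = P = 9341/10000 ≈ 0.934100
step 3 [3y] zero: DF = P = 9151/10000 ≈ 0.915100
step 4 [4y] swap r/1=577/18511: DF=(1 − 577/18511·(0.968400+0.934100+0.915100))/(1+577/18511) = 4423/5000 ≈ 0.884600
step 5 [5y] bond c/1=2/25: DF=(152717/125000 − 2/25·(0.968400+0.934100+0.915100+0.884600))/(1+2/25) = 857/1000 ≈ 0.857000
step 6 [6y] zero: DF = P = 8367/10000 ≈ 0.836700

1 1 2421/2500
2 2 9341/10000
3 3 9151/10000
4 4 4423/5000
5 5 857/1000
6 6 8367/10000
s(5y) = (1/(857/1000) − 1)/(5) = 143/4285 ≈ 3.3372%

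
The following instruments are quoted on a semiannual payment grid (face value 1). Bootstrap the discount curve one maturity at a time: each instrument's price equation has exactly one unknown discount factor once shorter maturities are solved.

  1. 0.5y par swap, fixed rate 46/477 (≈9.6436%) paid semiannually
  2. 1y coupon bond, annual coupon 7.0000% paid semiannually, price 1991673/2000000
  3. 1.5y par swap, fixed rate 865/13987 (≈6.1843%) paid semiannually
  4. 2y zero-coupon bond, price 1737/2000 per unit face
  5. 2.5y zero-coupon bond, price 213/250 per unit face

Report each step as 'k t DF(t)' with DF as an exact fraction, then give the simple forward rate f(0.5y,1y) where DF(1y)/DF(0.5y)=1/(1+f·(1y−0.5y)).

step 1 [0.5y] swap r/2=23/477: DF=(1 − 23/477·(0))/(1+23/477) = 477/500 ≈ 0.954000
step 2 [1y] bond c/2=7/200: DF=(1991673/2000000 − 7/200·(0.954000))/(1+7/200) = 9299/10000 ≈ 0.929900
step 3 [1.5y] swap r/2=865/27974: DF=(1 − 865/27974·(0.954000+0.929900))/(1+865/27974) = 1827/2000 ≈ 0.913500
step 4 [2y] zero: DF = P = 1737/2000 ≈ 0.868500
step 5 [2.5y] zero: DF = P = 213/250 ≈ 0.852000

1 1/2 477/500
2 1 9299/10000
3 3/2 1827/2000
4 2 1737/2000
5 5/2 213/250
f(0.5y,1y) = ((477/500)/(9299/10000) − 1)/(1/2) = 482/9299 ≈ 5.1834%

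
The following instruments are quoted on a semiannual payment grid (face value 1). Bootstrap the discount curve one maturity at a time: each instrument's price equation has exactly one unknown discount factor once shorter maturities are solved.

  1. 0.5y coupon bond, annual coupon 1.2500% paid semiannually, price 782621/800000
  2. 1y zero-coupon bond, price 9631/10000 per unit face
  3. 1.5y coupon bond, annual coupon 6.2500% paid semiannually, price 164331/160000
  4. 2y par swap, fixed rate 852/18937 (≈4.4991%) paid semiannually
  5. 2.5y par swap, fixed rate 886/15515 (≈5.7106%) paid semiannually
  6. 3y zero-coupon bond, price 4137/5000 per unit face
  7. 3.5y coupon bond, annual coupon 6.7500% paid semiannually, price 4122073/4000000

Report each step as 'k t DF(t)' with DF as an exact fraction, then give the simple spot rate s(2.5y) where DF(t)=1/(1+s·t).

1 1/2 4861/5000
2 1 9631/10000
3 3/2 9373/10000
4 2 2287/2500
5 5/2 8671/10000
6 3 4137/5000
7 7/2 8179/10000
s(2.5y) = (1/(8671/10000) − 1)/(5/2) = 2658/43355 ≈ 6.1308%

step 1 [0.5y] bond c/2=1/160: DF=(782621/800000 − 1/160·(0))/(1+1/160) = 4861/5000 ≈ 0.972200
step 2 [1y] zero: DF = P = 9631/10000 ≈ 0.963100
step 3 [1.5y] bond c/2=1/32: DF=(164331/160000 − 1/32·(0.972200+0.963100))/(1+1/32) = 9373/10000 ≈ 0.937300
step 4 [2y] swap r/2=426/18937: DF=(1 − 426/18937·(0.972200+0.963100+0.937300))/(1+426/18937) = 2287/2500 ≈ 0.914800
step 5 [2.5y] swap r/2=443/15515: DF=(1 − 443/15515·(0.972200+0.963100+0.937300+0.914800))/(1+443/15515) = 8671/10000 ≈ 0.867100
step 6 [3y] zero: DF = P = 4137/5000 ≈ 0.827400
step 7 [3.5y] bond c/2=27/800: DF=(4122073/4000000 − 27/800·(0.972200+0.963100+0.937300+0.914800+0.867100+0.827400))/(1+27/800) = 8179/10000 ≈ 0.817900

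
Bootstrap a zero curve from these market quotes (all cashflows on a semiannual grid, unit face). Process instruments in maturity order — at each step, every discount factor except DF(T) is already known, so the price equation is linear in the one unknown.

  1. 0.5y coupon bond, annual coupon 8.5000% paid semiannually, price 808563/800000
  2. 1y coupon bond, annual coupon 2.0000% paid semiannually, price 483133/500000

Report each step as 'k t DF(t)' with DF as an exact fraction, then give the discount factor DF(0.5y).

1 1/2 1939/2000
2 1 9471/10000
DF(0.5y) = 1939/2000 ≈ 0.969500

step 1 [0.5y] bond c/2=17/400: DF=(808563/800000 − 17/400·(0))/(1+17/400) = 1939/2000 ≈ 0.969500
step 2 [1y] bond c/2=1/100: DF=(483133/500000 − 1/100·(0.969500))/(1+1/100) = 9471/10000 ≈ 0.947100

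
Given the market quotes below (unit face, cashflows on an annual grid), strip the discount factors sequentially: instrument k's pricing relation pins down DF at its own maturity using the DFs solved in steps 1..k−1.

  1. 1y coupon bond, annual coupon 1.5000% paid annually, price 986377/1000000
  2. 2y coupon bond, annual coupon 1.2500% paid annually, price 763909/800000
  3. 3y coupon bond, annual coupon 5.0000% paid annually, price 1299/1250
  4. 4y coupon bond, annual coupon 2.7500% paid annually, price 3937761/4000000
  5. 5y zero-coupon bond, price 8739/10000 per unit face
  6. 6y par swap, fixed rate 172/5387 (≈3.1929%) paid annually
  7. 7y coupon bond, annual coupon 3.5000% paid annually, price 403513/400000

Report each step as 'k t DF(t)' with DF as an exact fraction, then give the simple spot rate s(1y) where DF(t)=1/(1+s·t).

1 1 4859/5000
2 2 9311/10000
3 3 8991/10000
4 4 8831/10000
5 5 8739/10000
6 6 207/250
7 7 317/400
s(1y) = (1/(4859/5000) − 1)/(1) = 141/4859 ≈ 2.9018%

step 1 [1y] bond c/1=3/200: DF=(986377/1000000 − 3/200·(0))/(1+3/200) = 4859/5000 ≈ 0.971800
step 2 [2y] bond c/1=1/80: DF=(763909/800000 − 1/80·(0.971800))/(1+1/80) = 9311/10000 ≈ 0.931100
step 3 [3y] bond c/1=1/20: DF=(1299/1250 − 1/20·(0.971800+0.931100))/(1+1/20) = 8991/10000 ≈ 0.899100
step 4 [4y] bond c/1=11/400: DF=(3937761/4000000 − 11/400·(0.971800+0.931100+0.899100))/(1+11/400) = 8831/10000 ≈ 0.883100
step 5 [5y] zero: DF = P = 8739/10000 ≈ 0.873900
step 6 [6y] swap r/1=172/5387: DF=(1 − 172/5387·(0.971800+0.931100+0.899100+0.883100+0.873900))/(1+172/5387) = 207/250 ≈ 0.828000
step 7 [7y] bond c/1=7/200: DF=(403513/400000 − 7/200·(0.971800+0.931100+0.899100+0.883100+0.873900+0.828000))/(1+7/200) = 317/400 ≈ 0.792500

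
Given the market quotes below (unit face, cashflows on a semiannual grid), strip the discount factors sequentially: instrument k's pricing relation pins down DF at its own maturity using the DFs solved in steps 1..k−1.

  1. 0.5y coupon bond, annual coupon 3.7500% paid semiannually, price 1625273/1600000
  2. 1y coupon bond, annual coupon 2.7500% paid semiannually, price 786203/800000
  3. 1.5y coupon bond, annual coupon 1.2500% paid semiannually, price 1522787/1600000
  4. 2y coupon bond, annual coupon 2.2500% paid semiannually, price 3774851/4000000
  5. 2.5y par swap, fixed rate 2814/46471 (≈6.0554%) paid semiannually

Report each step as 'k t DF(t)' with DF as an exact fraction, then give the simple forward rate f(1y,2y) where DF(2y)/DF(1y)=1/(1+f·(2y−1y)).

1 1/2 9971/10000
2 1 9559/10000
3 3/2 9337/10000
4 2 9011/10000
5 5/2 8593/10000
f(1y,2y) = ((9559/10000)/(9011/10000) − 1)/(1) = 548/9011 ≈ 6.0815%

step 1 [0.5y] bond c/2=3/160: DF=(1625273/1600000 − 3/160·(0))/(1+3/160) = 9971/10000 ≈ 0.997100
step 2 [1y] bond c/2=11/800: DF=(786203/800000 − 11/800·(0.997100))/(1+11/800) = 9559/10000 ≈ 0.955900
step 3 [1.5y] bond c/2=1/160: DF=(1522787/1600000 − 1/160·(0.997100+0.955900))/(1+1/160) = 9337/10000 ≈ 0.933700
step 4 [2y] bond c/2=9/800: DF=(3774851/4000000 − 9/800·(0.997100+0.955900+0.933700))/(1+9/800) = 9011/10000 ≈ 0.901100
step 5 [2.5y] swap r/2=1407/46471: DF=(1 − 1407/46471·(0.997100+0.955900+0.933700+0.901100))/(1+1407/46471) = 8593/10000 ≈ 0.859300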